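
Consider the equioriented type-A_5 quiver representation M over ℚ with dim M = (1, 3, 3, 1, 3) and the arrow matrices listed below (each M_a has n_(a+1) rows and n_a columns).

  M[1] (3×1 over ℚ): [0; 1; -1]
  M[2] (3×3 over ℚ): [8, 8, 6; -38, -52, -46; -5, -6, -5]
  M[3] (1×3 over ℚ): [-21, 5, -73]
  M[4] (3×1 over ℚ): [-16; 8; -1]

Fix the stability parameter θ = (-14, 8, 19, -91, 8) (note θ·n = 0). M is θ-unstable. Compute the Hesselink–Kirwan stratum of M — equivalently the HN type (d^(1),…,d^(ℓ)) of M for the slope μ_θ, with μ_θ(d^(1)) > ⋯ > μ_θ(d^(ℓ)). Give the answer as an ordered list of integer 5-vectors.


Via rank(M_{q-1}∘⋯∘M_p): M ≅ I[1,5], I[2,2], I[2,3], I[3,3], I[5,5]^2.
μ_θ-semistable layers: μ^(1)=19; μ^(2)=8; μ^(3)=-39/2

((0, 0, 2, 0, 0); (0, 2, 0, 0, 3); (1, 1, 1, 1, 0))


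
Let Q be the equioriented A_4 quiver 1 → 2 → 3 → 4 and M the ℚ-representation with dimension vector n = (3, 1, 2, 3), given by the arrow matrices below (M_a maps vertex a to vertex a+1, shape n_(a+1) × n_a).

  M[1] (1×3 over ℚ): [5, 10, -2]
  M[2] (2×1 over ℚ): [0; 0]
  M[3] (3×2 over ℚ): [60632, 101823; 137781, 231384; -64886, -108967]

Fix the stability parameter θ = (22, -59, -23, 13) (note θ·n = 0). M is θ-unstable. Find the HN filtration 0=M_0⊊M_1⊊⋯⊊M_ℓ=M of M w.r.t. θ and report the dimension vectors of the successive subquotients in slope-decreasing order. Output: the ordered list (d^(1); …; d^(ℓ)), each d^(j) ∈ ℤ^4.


Via rank(M_{q-1}∘⋯∘M_p): M ≅ I[1,1]^2, I[1,2], I[3,4]^2, I[4,4].
μ_θ-semistable layers: μ^(1)=22; μ^(2)=13; μ^(3)=-37/2; μ^(4)=-23

((2, 0, 0, 0); (0, 0, 0, 3); (1, 1, 0, 0); (0, 0, 2, 0))


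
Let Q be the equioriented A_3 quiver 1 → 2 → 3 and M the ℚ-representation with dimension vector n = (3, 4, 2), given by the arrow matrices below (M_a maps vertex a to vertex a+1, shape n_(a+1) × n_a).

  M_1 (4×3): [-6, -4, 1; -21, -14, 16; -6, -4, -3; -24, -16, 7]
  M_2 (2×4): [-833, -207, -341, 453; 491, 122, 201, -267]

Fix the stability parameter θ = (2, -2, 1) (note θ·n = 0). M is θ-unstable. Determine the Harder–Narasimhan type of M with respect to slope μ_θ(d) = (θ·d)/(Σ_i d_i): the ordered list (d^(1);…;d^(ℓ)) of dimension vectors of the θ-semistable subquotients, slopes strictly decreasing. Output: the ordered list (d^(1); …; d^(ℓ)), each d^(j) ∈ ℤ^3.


Via rank(M_{q-1}∘⋯∘M_p): M ≅ I[1,1], I[1,3]^2, I[2,2]^2.
μ_θ-semistable layers: μ^(1)=2; μ^(2)=1; μ^(3)=0; μ^(4)=-2

((1, 0, 0); (0, 0, 2); (2, 2, 0); (0, 2, 0))


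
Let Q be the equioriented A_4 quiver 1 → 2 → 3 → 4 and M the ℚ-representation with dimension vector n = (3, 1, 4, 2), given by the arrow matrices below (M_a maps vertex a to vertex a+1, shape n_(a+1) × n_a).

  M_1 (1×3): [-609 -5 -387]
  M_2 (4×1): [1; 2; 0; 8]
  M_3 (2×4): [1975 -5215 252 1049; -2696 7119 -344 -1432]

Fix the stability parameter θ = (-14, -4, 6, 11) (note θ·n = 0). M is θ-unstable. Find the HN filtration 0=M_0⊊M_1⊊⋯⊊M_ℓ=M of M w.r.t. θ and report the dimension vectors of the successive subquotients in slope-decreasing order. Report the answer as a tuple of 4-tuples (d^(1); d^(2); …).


Barcode: M ≅ I[1,1]^2, I[1,4], I[3,3]^2, I[3,4]. HN layers by μ_θ (4 steps, strictly decreasing):
  μ^(1)=11; μ^(2)=6; μ^(3)=-4; μ^(4)=-14

((0, 0, 0, 2); (0, 0, 4, 0); (0, 1, 0, 0); (3, 0, 0, 0))


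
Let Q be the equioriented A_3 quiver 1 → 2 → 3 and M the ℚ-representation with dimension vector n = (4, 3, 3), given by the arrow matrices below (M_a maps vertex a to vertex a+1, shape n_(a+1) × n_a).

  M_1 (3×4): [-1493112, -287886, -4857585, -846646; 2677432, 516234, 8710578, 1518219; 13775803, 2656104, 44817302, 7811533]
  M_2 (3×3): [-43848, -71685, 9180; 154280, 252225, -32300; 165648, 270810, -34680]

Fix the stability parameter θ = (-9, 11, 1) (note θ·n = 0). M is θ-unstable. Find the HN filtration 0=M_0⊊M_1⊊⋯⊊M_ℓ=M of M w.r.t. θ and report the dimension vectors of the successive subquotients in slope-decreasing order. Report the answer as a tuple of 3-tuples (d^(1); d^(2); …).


Via rank(M_{q-1}∘⋯∘M_p): M ≅ I[1,1], I[1,2]^2, I[1,3], I[3,3]^2.
μ_θ-semistable layers: μ^(1)=11; μ^(2)=6; μ^(3)=1; μ^(4)=-9

((0, 2, 0); (0, 1, 1); (0, 0, 2); (4, 0, 0))


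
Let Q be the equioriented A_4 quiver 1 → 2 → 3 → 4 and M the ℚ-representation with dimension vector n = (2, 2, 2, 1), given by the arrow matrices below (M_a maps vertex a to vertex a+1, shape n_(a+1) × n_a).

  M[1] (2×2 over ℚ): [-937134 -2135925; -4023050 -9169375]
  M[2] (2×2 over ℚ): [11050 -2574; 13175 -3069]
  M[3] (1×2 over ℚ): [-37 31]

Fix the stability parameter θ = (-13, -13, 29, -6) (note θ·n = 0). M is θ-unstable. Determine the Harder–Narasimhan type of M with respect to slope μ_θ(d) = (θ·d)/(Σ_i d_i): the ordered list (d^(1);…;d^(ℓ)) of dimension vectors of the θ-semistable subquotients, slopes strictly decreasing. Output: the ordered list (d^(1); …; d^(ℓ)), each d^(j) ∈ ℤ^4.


Interval decomposition of M: I[1,1], I[1,2], I[2,4], I[3,3].
HN type (ℓ=3): μ^(1)=29; μ^(2)=23/2; μ^(3)=-13

((0, 0, 1, 0); (0, 0, 1, 1); (2, 2, 0, 0))


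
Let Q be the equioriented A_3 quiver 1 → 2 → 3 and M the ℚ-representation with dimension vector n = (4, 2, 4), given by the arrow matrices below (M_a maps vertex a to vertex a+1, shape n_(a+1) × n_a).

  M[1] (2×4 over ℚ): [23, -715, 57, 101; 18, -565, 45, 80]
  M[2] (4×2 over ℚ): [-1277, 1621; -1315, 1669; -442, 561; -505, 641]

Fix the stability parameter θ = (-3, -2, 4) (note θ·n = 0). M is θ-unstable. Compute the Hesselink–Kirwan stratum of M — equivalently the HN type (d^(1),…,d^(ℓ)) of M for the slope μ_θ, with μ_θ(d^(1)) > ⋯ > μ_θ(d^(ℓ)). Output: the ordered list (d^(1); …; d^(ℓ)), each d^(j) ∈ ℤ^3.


Interval decomposition of M: I[1,1]^2, I[1,3]^2, I[3,3]^2.
HN type (ℓ=3): μ^(1)=4; μ^(2)=-2; μ^(3)=-3

((0, 0, 4); (0, 2, 0); (4, 0, 0))


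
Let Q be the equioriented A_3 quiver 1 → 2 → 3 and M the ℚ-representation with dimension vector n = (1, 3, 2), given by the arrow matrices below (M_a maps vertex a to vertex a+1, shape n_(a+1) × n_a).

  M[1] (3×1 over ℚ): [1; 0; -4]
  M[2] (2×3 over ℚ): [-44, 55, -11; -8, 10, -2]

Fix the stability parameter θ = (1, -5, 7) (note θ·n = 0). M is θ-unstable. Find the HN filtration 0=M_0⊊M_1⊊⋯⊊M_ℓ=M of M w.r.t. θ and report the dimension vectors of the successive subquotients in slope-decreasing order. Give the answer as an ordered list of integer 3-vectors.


Barcode: M ≅ I[1,2], I[2,2], I[2,3], I[3,3]. HN layers by μ_θ (3 steps, strictly decreasing):
  μ^(1)=7; μ^(2)=-2; μ^(3)=-5

((0, 0, 2); (1, 1, 0); (0, 2, 0))


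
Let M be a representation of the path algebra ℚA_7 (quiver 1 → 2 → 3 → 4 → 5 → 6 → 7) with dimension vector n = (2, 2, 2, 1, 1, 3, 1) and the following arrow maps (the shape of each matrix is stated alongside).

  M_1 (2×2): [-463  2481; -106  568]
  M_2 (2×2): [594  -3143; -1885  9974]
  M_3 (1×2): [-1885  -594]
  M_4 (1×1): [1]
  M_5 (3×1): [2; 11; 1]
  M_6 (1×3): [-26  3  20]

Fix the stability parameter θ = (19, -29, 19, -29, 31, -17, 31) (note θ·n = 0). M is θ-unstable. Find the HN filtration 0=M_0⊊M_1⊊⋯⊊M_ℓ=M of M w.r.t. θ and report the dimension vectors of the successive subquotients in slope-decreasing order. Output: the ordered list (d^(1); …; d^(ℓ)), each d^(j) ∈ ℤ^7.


Barcode: M ≅ I[1,3], I[1,7], I[6,6]^2. HN layers by μ_θ (5 steps, strictly decreasing):
  μ^(1)=31; μ^(2)=19; μ^(3)=7; μ^(4)=-5; μ^(5)=-17

((0, 0, 0, 0, 0, 0, 1); (0, 0, 1, 0, 0, 0, 0); (0, 0, 0, 0, 1, 1, 0); (2, 2, 1, 1, 0, 0, 0); (0, 0, 0, 0, 0, 2, 0))


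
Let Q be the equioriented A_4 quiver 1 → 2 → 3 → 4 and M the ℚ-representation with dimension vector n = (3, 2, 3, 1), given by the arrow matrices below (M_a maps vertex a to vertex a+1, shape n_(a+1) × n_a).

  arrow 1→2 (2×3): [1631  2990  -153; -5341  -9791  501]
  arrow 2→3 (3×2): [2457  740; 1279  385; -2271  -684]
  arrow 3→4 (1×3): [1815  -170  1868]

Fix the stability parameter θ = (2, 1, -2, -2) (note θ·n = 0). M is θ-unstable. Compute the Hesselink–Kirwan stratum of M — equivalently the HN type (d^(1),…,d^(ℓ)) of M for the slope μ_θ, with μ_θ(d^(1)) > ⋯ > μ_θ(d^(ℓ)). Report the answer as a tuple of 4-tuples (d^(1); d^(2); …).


Barcode: M ≅ I[1,1], I[1,3], I[1,4], I[3,3]. HN layers by μ_θ (4 steps, strictly decreasing):
  μ^(1)=2; μ^(2)=1/3; μ^(3)=-1/4; μ^(4)=-2

((1, 0, 0, 0); (1, 1, 1, 0); (1, 1, 1, 1); (0, 0, 1, 0))


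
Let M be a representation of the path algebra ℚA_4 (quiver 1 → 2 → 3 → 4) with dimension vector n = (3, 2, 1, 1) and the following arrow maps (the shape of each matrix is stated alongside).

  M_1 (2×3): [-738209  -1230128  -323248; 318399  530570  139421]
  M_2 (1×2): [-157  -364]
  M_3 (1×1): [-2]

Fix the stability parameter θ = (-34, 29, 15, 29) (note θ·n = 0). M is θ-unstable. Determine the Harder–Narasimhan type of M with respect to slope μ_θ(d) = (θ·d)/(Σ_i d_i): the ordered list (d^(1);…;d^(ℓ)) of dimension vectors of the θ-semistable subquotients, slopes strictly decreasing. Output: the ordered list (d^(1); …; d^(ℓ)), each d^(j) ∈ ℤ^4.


Via rank(M_{q-1}∘⋯∘M_p): M ≅ I[1,1], I[1,2], I[1,4].
μ_θ-semistable layers: μ^(1)=29; μ^(2)=22; μ^(3)=-34

((0, 1, 0, 1); (0, 1, 1, 0); (3, 0, 0, 0))


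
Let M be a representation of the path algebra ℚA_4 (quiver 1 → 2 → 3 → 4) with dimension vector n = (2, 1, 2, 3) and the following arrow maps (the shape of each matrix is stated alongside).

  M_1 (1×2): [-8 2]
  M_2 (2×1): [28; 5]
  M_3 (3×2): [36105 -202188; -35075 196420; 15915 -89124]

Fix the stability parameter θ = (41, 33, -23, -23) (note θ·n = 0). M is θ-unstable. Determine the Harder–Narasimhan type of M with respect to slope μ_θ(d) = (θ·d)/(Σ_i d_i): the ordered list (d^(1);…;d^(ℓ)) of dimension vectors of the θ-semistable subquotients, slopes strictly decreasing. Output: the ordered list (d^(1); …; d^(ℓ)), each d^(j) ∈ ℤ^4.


Interval decomposition of M: I[1,1], I[1,3], I[3,4], I[4,4]^2.
HN type (ℓ=3): μ^(1)=41; μ^(2)=17; μ^(3)=-23

((1, 0, 0, 0); (1, 1, 1, 0); (0, 0, 1, 3))


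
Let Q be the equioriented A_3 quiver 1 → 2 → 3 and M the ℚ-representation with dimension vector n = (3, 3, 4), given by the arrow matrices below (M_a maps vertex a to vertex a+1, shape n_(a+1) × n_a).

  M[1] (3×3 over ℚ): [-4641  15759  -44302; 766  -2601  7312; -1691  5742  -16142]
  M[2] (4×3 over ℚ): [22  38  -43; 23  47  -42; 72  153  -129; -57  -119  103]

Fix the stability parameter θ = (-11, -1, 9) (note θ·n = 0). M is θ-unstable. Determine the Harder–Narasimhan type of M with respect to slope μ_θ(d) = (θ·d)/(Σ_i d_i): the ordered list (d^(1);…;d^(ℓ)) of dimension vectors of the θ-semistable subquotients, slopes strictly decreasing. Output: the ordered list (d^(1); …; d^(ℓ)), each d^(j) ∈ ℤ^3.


Barcode: M ≅ I[1,1], I[1,3]^2, I[2,3], I[3,3]. HN layers by μ_θ (3 steps, strictly decreasing):
  μ^(1)=9; μ^(2)=-1; μ^(3)=-11

((0, 0, 4); (0, 3, 0); (3, 0, 0))


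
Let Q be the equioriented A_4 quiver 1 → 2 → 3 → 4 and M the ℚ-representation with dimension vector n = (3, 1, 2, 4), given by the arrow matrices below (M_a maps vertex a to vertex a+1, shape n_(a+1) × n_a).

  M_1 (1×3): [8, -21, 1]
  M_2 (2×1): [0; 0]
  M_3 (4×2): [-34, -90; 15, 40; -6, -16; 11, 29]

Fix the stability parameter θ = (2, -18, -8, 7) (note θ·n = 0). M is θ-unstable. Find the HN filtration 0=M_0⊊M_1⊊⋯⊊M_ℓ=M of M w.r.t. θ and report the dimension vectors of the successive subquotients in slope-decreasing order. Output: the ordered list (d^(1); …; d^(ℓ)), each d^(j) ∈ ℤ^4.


Barcode: M ≅ I[1,1]^2, I[1,2], I[3,4]^2, I[4,4]^2. HN layers by μ_θ (3 steps, strictly decreasing):
  μ^(1)=7; μ^(2)=2; μ^(3)=-8

((0, 0, 0, 4); (2, 0, 0, 0); (1, 1, 2, 0))


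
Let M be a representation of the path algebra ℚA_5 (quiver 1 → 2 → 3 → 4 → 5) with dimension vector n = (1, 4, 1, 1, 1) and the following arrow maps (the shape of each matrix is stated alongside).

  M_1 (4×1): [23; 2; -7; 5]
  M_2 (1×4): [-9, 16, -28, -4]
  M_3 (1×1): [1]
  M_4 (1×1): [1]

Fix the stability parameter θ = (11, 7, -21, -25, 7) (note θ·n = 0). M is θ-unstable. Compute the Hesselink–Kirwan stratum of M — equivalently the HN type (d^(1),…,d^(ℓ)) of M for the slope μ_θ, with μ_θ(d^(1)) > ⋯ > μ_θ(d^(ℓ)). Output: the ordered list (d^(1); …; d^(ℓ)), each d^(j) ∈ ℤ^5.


Barcode: M ≅ I[1,5], I[2,2]^3. HN layers by μ_θ (2 steps, strictly decreasing):
  μ^(1)=7; μ^(2)=-7

((0, 3, 0, 0, 1); (1, 1, 1, 1, 0))


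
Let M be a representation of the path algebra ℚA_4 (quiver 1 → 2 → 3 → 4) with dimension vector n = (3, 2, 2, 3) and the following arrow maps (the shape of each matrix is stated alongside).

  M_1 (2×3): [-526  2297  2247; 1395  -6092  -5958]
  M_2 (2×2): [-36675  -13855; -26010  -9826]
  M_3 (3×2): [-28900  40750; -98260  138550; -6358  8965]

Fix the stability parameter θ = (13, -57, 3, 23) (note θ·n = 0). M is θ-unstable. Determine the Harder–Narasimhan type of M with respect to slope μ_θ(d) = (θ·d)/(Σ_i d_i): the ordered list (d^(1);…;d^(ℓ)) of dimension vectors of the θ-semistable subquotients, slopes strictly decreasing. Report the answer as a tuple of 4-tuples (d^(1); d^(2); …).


Via rank(M_{q-1}∘⋯∘M_p): M ≅ I[1,1], I[1,2], I[1,3], I[3,4], I[4,4]^2.
μ_θ-semistable layers: μ^(1)=23; μ^(2)=13; μ^(3)=3; μ^(4)=-22

((0, 0, 0, 3); (1, 0, 0, 0); (0, 0, 2, 0); (2, 2, 0, 0))


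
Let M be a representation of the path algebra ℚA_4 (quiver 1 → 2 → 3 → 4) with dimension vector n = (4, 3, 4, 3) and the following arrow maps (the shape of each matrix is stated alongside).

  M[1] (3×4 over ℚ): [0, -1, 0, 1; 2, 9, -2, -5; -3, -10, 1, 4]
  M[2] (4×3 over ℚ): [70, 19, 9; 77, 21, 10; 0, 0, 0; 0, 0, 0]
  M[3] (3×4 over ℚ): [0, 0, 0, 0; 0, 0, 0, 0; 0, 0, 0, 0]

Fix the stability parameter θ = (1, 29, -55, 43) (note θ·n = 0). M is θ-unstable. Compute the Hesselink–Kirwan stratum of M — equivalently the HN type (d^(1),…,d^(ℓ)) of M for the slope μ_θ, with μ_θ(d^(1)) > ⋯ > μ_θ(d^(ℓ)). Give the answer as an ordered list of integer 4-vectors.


Interval decomposition of M: I[1,1], I[1,2], I[1,3]^2, I[3,3]^2, I[4,4]^3.
HN type (ℓ=5): μ^(1)=43; μ^(2)=29; μ^(3)=1; μ^(4)=-25/3; μ^(5)=-55

((0, 0, 0, 3); (0, 1, 0, 0); (2, 0, 0, 0); (2, 2, 2, 0); (0, 0, 2, 0))


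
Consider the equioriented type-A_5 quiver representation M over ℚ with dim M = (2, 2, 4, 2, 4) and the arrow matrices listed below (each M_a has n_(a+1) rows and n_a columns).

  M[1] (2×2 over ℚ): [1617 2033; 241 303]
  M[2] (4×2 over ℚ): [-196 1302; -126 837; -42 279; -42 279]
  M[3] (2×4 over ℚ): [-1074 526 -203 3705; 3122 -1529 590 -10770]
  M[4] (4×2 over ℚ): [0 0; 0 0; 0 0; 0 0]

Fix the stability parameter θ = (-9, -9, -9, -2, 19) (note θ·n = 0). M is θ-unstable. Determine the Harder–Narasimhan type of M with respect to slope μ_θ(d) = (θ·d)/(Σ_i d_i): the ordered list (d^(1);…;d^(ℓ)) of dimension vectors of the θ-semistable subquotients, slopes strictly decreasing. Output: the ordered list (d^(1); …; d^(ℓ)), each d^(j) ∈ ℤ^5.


Interval decomposition of M: I[1,2], I[1,4], I[3,3]^2, I[3,4], I[5,5]^4.
HN type (ℓ=3): μ^(1)=19; μ^(2)=-2; μ^(3)=-9

((0, 0, 0, 0, 4); (0, 0, 0, 2, 0); (2, 2, 4, 0, 0))


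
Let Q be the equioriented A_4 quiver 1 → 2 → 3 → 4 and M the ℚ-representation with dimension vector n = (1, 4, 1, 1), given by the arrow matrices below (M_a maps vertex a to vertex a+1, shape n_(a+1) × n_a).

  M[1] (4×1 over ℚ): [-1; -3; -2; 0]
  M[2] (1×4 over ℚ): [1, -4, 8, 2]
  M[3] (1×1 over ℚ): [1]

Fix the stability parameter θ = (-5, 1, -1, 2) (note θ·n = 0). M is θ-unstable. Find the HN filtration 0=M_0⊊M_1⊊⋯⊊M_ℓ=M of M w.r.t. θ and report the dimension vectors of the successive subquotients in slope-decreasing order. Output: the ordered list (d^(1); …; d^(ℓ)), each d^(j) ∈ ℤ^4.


Barcode: M ≅ I[1,4], I[2,2]^3. HN layers by μ_θ (4 steps, strictly decreasing):
  μ^(1)=2; μ^(2)=1; μ^(3)=0; μ^(4)=-5

((0, 0, 0, 1); (0, 3, 0, 0); (0, 1, 1, 0); (1, 0, 0, 0))


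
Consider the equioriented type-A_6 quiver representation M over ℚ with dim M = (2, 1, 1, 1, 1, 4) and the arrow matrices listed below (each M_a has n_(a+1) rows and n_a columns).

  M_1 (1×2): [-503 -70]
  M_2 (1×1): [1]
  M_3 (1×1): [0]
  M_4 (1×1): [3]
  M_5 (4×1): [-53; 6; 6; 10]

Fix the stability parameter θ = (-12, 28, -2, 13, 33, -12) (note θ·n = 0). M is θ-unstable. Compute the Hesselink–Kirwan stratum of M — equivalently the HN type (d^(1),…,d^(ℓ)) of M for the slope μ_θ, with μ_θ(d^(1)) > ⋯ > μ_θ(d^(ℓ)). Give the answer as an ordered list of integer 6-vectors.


Interval decomposition of M: I[1,1], I[1,3], I[4,6], I[6,6]^3.
HN type (ℓ=3): μ^(1)=13; μ^(2)=34/3; μ^(3)=-12

((0, 1, 1, 0, 0, 0); (0, 0, 0, 1, 1, 1); (2, 0, 0, 0, 0, 3))


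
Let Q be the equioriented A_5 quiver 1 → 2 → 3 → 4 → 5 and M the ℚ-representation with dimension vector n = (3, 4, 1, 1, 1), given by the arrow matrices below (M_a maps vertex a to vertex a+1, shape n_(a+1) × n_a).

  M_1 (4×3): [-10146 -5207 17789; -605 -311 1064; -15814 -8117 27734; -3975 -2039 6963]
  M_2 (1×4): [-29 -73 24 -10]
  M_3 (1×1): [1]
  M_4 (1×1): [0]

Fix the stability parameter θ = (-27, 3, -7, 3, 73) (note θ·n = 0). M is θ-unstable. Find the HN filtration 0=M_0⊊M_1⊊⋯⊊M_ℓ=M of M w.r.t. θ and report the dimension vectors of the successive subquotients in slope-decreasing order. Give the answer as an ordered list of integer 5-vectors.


Barcode: M ≅ I[1,2]^2, I[1,4], I[2,2], I[5,5]. HN layers by μ_θ (4 steps, strictly decreasing):
  μ^(1)=73; μ^(2)=3; μ^(3)=-2; μ^(4)=-27

((0, 0, 0, 0, 1); (0, 3, 0, 1, 0); (0, 1, 1, 0, 0); (3, 0, 0, 0, 0))


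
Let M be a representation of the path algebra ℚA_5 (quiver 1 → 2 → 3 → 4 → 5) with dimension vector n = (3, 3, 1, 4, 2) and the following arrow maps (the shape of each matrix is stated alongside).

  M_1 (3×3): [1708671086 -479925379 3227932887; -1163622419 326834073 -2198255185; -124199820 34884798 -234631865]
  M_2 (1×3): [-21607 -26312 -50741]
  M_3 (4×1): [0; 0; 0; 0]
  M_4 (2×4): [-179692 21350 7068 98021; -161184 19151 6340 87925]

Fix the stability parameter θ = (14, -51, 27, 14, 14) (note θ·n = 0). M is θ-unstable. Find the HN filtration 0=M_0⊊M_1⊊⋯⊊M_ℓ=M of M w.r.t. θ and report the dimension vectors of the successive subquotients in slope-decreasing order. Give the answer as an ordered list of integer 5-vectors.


Interval decomposition of M: I[1,2]^2, I[1,3], I[4,4]^2, I[4,5]^2.
HN type (ℓ=3): μ^(1)=27; μ^(2)=14; μ^(3)=-37/2

((0, 0, 1, 0, 0); (0, 0, 0, 4, 2); (3, 3, 0, 0, 0))


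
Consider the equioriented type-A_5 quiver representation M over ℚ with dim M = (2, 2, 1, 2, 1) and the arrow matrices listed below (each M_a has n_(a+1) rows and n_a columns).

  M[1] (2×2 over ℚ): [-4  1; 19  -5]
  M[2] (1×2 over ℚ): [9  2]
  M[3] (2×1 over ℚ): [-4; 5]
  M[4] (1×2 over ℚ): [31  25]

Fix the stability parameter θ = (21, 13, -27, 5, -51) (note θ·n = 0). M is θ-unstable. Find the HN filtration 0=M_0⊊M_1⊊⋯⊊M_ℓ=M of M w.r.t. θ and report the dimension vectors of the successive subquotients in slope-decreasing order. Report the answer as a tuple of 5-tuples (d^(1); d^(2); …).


Interval decomposition of M: I[1,2], I[1,5], I[4,4].
HN type (ℓ=3): μ^(1)=17; μ^(2)=5; μ^(3)=-39/5

((1, 1, 0, 0, 0); (0, 0, 0, 1, 0); (1, 1, 1, 1, 1))


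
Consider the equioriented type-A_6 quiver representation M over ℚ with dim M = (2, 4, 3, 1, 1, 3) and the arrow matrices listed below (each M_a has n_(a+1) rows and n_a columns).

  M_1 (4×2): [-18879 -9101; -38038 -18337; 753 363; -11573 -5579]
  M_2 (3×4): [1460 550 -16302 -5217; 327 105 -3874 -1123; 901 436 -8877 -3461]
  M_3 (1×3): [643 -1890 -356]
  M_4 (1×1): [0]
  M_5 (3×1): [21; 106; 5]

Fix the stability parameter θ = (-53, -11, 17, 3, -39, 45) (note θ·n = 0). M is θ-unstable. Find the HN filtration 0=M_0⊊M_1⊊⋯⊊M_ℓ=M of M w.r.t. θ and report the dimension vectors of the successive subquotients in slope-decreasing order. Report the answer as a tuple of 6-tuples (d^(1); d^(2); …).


Via rank(M_{q-1}∘⋯∘M_p): M ≅ I[1,3], I[1,4], I[2,2], I[2,3], I[5,6], I[6,6]^2.
μ_θ-semistable layers: μ^(1)=45; μ^(2)=17; μ^(3)=10; μ^(4)=-11; μ^(5)=-39; μ^(6)=-53

((0, 0, 0, 0, 0, 3); (0, 0, 2, 0, 0, 0); (0, 0, 1, 1, 0, 0); (0, 4, 0, 0, 0, 0); (0, 0, 0, 0, 1, 0); (2, 0, 0, 0, 0, 0))


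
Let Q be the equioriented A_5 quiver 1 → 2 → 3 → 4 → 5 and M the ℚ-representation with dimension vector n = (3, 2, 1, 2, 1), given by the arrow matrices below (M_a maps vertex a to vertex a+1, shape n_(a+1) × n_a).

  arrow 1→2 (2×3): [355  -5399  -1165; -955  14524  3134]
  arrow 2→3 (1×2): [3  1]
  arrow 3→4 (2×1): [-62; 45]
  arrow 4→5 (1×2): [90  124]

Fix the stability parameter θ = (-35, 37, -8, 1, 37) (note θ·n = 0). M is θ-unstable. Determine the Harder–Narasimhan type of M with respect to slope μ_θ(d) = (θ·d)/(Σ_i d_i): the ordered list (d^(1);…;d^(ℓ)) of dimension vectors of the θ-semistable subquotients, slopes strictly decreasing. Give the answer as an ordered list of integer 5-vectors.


Barcode: M ≅ I[1,1], I[1,2], I[1,4], I[4,5]. HN layers by μ_θ (4 steps, strictly decreasing):
  μ^(1)=37; μ^(2)=10; μ^(3)=1; μ^(4)=-35

((0, 1, 0, 0, 1); (0, 1, 1, 1, 0); (0, 0, 0, 1, 0); (3, 0, 0, 0, 0))


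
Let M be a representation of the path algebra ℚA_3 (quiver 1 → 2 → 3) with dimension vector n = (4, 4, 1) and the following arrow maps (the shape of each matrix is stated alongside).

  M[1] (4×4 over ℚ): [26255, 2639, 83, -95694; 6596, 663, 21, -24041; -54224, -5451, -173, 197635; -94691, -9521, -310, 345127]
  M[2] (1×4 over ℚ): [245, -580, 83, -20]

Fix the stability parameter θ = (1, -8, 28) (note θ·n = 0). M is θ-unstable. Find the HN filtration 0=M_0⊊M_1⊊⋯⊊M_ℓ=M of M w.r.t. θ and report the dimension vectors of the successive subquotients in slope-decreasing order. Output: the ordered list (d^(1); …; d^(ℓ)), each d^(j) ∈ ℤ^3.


Interval decomposition of M: I[1,2]^3, I[1,3].
HN type (ℓ=2): μ^(1)=28; μ^(2)=-7/2

((0, 0, 1); (4, 4, 0))


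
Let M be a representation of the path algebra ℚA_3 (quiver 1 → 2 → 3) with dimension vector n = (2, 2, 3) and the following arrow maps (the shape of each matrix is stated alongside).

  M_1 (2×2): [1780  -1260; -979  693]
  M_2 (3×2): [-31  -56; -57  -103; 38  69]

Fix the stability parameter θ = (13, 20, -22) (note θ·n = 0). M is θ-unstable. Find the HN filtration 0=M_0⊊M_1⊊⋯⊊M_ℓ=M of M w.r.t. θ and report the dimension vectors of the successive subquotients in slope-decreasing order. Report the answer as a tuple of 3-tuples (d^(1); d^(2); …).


Interval decomposition of M: I[1,1], I[1,3], I[2,3], I[3,3].
HN type (ℓ=4): μ^(1)=13; μ^(2)=11/3; μ^(3)=-1; μ^(4)=-22

((1, 0, 0); (1, 1, 1); (0, 1, 1); (0, 0, 1))


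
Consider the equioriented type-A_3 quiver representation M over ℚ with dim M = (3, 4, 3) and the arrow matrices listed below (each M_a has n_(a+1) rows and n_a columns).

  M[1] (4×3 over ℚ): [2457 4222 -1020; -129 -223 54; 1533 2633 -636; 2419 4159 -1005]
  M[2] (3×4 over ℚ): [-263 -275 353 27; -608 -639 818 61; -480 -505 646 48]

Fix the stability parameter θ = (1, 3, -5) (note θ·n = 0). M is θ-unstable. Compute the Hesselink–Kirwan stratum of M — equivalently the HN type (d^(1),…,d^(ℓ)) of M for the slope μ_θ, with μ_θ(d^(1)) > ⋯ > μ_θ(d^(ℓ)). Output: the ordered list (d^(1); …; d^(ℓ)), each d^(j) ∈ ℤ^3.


Interval decomposition of M: I[1,3]^3, I[2,2].
HN type (ℓ=2): μ^(1)=3; μ^(2)=-1/3

((0, 1, 0); (3, 3, 3))


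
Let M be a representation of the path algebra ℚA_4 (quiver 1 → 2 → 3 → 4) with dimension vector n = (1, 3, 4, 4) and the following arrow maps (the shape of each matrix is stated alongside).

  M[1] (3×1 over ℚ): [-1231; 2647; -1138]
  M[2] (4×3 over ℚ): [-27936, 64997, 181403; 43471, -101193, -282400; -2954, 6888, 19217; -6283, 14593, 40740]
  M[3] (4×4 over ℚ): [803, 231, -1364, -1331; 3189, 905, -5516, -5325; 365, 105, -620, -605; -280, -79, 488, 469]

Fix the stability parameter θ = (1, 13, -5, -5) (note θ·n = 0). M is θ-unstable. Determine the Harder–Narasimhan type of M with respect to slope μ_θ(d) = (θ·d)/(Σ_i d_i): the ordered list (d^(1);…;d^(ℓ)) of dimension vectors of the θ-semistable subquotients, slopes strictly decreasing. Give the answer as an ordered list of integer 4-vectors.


Interval decomposition of M: I[1,4], I[2,3]^2, I[3,4], I[4,4]^2.
HN type (ℓ=3): μ^(1)=4; μ^(2)=1; μ^(3)=-5

((0, 2, 2, 0); (1, 1, 1, 1); (0, 0, 1, 3))


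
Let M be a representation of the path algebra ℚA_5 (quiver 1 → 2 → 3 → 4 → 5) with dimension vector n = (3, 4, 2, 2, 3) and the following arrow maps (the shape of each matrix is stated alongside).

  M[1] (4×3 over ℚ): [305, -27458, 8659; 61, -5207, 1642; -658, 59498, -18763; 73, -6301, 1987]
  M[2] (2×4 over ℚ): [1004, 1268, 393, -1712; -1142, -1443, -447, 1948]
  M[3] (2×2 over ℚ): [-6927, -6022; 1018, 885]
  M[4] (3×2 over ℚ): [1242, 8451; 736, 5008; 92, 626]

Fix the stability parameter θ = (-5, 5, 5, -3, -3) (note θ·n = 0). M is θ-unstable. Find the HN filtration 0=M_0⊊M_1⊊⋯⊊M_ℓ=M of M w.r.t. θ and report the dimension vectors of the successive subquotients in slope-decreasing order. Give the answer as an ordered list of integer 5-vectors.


Via rank(M_{q-1}∘⋯∘M_p): M ≅ I[1,2], I[1,4], I[1,5], I[2,2], I[5,5]^2.
μ_θ-semistable layers: μ^(1)=5; μ^(2)=7/3; μ^(3)=1; μ^(4)=-3; μ^(5)=-5

((0, 2, 0, 0, 0); (0, 1, 1, 1, 0); (0, 1, 1, 1, 1); (0, 0, 0, 0, 2); (3, 0, 0, 0, 0))


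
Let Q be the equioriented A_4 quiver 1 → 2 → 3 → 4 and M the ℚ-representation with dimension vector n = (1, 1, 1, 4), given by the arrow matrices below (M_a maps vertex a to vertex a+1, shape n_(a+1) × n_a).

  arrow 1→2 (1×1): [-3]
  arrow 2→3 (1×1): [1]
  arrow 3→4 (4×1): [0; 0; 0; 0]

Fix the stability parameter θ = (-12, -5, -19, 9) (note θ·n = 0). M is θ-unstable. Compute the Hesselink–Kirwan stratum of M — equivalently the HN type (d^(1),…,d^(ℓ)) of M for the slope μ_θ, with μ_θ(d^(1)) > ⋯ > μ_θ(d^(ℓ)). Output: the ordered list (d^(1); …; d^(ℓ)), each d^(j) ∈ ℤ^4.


Interval decomposition of M: I[1,3], I[4,4]^4.
HN type (ℓ=2): μ^(1)=9; μ^(2)=-12

((0, 0, 0, 4); (1, 1, 1, 0))


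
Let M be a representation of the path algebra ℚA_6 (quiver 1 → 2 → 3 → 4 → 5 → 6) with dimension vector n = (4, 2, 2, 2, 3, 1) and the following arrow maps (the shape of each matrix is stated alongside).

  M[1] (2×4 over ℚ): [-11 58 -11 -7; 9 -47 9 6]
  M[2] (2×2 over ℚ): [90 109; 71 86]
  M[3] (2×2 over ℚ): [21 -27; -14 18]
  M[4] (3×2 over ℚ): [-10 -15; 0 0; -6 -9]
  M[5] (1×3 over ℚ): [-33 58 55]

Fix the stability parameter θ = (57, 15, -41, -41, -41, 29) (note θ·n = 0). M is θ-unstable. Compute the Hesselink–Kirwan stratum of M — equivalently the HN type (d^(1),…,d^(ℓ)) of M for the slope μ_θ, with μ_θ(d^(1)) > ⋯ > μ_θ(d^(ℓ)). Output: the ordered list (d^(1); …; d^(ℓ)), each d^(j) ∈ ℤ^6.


Interval decomposition of M: I[1,1]^2, I[1,3], I[1,4], I[4,5], I[5,5], I[5,6].
HN type (ℓ=5): μ^(1)=57; μ^(2)=29; μ^(3)=31/3; μ^(4)=-5/2; μ^(5)=-41

((2, 0, 0, 0, 0, 0); (0, 0, 0, 0, 0, 1); (1, 1, 1, 0, 0, 0); (1, 1, 1, 1, 0, 0); (0, 0, 0, 1, 3, 0))


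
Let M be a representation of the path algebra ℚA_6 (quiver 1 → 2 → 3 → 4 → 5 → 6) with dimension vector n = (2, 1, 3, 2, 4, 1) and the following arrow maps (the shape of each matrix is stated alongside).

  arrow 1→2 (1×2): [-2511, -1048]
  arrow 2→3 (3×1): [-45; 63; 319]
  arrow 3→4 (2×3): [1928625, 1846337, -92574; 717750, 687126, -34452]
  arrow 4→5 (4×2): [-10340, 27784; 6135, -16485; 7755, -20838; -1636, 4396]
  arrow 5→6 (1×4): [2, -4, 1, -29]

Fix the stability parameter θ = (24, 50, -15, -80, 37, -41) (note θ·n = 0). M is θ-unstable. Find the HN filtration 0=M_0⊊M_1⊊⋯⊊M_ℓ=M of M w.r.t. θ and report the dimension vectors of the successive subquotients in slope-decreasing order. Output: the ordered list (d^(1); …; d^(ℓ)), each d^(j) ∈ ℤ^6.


Barcode: M ≅ I[1,1], I[1,3], I[3,3], I[3,6], I[4,5], I[5,5]^2. HN layers by μ_θ (7 steps, strictly decreasing):
  μ^(1)=37; μ^(2)=24; μ^(3)=59/3; μ^(4)=-2; μ^(5)=-15; μ^(6)=-95/2; μ^(7)=-80

((0, 0, 0, 0, 3, 0); (1, 0, 0, 0, 0, 0); (1, 1, 1, 0, 0, 0); (0, 0, 0, 0, 1, 1); (0, 0, 1, 0, 0, 0); (0, 0, 1, 1, 0, 0); (0, 0, 0, 1, 0, 0))


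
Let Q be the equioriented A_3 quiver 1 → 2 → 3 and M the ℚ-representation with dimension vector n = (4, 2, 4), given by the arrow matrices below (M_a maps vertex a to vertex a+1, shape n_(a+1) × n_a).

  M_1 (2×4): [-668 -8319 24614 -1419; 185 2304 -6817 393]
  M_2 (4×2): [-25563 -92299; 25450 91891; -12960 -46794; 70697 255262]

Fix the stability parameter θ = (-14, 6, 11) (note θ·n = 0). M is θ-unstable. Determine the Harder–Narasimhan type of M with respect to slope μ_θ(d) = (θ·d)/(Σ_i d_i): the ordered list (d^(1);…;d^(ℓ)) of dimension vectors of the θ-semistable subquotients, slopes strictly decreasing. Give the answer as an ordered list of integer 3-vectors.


Via rank(M_{q-1}∘⋯∘M_p): M ≅ I[1,1]^2, I[1,3]^2, I[3,3]^2.
μ_θ-semistable layers: μ^(1)=11; μ^(2)=6; μ^(3)=-14

((0, 0, 4); (0, 2, 0); (4, 0, 0))


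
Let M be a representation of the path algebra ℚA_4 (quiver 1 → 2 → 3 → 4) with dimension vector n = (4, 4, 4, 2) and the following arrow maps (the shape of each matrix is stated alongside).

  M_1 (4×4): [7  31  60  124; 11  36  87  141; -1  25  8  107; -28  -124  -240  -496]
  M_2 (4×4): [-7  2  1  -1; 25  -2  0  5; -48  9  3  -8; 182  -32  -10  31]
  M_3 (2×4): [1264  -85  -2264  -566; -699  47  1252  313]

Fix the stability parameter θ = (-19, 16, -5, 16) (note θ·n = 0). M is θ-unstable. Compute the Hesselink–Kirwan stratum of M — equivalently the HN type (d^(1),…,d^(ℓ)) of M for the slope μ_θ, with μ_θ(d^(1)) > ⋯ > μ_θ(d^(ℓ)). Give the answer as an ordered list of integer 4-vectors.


Interval decomposition of M: I[1,1], I[1,3], I[1,4]^2, I[2,3].
HN type (ℓ=3): μ^(1)=16; μ^(2)=11/2; μ^(3)=-19

((0, 0, 0, 2); (0, 4, 4, 0); (4, 0, 0, 0))


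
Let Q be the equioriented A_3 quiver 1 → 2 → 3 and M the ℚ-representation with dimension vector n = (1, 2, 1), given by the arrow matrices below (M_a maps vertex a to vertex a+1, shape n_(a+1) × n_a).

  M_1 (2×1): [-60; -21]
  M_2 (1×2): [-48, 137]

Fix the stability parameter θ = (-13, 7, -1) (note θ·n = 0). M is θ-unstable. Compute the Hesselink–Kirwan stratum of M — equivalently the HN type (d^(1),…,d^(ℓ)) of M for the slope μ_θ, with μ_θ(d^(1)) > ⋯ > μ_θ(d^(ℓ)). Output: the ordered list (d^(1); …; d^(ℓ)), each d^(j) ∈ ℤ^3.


Barcode: M ≅ I[1,3], I[2,2]. HN layers by μ_θ (3 steps, strictly decreasing):
  μ^(1)=7; μ^(2)=3; μ^(3)=-13

((0, 1, 0); (0, 1, 1); (1, 0, 0))


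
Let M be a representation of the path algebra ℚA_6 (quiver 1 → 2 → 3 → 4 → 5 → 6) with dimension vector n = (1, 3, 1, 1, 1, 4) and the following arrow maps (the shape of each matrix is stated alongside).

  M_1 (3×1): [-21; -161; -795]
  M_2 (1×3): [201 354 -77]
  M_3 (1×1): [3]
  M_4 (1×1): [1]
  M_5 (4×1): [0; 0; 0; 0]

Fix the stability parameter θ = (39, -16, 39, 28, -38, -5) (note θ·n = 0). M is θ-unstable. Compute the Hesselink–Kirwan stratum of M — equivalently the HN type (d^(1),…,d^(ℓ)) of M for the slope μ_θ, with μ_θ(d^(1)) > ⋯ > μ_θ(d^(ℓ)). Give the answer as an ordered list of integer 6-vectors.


Interval decomposition of M: I[1,2], I[2,2], I[2,5], I[6,6]^4.
HN type (ℓ=4): μ^(1)=23/2; μ^(2)=29/3; μ^(3)=-5; μ^(4)=-16

((1, 1, 0, 0, 0, 0); (0, 0, 1, 1, 1, 0); (0, 0, 0, 0, 0, 4); (0, 2, 0, 0, 0, 0))


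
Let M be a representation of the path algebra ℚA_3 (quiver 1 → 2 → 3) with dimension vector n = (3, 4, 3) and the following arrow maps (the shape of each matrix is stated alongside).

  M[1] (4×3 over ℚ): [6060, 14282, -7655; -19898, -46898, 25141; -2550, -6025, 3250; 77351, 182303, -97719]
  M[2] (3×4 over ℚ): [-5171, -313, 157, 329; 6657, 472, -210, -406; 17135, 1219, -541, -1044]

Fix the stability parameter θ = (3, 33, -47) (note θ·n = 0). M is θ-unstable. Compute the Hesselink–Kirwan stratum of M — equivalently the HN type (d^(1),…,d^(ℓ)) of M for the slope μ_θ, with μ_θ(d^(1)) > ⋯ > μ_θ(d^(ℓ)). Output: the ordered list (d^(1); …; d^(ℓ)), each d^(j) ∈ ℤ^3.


Via rank(M_{q-1}∘⋯∘M_p): M ≅ I[1,3]^3, I[2,2].
μ_θ-semistable layers: μ^(1)=33; μ^(2)=-11/3

((0, 1, 0); (3, 3, 3))


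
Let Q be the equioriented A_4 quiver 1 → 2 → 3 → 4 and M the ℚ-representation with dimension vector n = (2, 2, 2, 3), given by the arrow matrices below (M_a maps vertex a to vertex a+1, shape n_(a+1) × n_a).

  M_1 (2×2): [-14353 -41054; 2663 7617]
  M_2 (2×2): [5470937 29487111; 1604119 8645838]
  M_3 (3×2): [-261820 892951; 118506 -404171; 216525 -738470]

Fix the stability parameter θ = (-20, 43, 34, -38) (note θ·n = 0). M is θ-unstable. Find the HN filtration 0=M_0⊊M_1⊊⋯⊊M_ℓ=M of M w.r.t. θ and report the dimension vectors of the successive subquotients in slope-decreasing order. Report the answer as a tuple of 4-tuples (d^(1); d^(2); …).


Interval decomposition of M: I[1,4]^2, I[4,4].
HN type (ℓ=3): μ^(1)=13; μ^(2)=-20; μ^(3)=-38

((0, 2, 2, 2); (2, 0, 0, 0); (0, 0, 0, 1))


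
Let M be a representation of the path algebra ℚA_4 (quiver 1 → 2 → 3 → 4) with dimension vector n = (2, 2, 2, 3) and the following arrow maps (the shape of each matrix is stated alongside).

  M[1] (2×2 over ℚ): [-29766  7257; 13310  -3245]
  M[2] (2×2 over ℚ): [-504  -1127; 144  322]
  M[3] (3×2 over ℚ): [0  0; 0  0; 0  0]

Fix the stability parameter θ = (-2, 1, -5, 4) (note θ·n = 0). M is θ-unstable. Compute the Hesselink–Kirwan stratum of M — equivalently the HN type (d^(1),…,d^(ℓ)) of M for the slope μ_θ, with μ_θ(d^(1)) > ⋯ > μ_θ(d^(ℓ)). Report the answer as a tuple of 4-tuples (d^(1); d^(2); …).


Via rank(M_{q-1}∘⋯∘M_p): M ≅ I[1,1], I[1,3], I[2,2], I[3,3], I[4,4]^3.
μ_θ-semistable layers: μ^(1)=4; μ^(2)=1; μ^(3)=-2; μ^(4)=-5

((0, 0, 0, 3); (0, 1, 0, 0); (2, 1, 1, 0); (0, 0, 1, 0))


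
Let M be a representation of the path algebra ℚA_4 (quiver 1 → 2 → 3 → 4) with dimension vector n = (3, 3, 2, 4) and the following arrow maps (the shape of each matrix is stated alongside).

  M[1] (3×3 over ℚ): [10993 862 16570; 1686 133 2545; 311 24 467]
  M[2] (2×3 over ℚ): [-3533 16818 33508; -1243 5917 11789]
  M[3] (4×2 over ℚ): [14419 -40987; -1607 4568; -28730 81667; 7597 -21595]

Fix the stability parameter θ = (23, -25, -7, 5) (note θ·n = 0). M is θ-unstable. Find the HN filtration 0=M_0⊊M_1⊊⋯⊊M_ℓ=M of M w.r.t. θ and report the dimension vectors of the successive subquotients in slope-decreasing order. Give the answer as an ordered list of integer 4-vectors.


Interval decomposition of M: I[1,2], I[1,4]^2, I[4,4]^2.
HN type (ℓ=3): μ^(1)=5; μ^(2)=-1; μ^(3)=-3

((0, 0, 0, 4); (1, 1, 0, 0); (2, 2, 2, 0))


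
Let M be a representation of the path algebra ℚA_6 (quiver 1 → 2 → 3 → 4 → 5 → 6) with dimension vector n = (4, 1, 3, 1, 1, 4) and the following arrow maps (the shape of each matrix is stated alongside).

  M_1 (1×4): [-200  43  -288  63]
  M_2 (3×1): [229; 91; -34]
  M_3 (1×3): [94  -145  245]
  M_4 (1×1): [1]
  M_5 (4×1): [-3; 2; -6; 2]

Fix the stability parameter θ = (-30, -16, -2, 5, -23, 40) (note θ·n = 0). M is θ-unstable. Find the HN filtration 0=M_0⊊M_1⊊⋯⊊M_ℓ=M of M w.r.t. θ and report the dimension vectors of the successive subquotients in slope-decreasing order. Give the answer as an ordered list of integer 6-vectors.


Barcode: M ≅ I[1,1]^3, I[1,6], I[3,3]^2, I[6,6]^3. HN layers by μ_θ (5 steps, strictly decreasing):
  μ^(1)=40; μ^(2)=-2; μ^(3)=-20/3; μ^(4)=-16; μ^(5)=-30

((0, 0, 0, 0, 0, 4); (0, 0, 2, 0, 0, 0); (0, 0, 1, 1, 1, 0); (0, 1, 0, 0, 0, 0); (4, 0, 0, 0, 0, 0))


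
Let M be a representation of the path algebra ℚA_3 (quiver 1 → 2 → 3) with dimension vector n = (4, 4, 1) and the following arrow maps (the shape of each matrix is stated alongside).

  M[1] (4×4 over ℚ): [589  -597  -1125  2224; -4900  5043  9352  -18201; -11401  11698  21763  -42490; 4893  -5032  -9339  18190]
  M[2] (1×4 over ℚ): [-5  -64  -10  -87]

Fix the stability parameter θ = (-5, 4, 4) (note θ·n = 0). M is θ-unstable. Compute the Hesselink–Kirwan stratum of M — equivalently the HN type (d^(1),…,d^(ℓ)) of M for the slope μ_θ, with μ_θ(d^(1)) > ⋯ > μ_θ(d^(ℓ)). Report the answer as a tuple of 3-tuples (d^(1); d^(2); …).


Interval decomposition of M: I[1,1], I[1,2]^2, I[1,3], I[2,2].
HN type (ℓ=2): μ^(1)=4; μ^(2)=-5

((0, 4, 1); (4, 0, 0))


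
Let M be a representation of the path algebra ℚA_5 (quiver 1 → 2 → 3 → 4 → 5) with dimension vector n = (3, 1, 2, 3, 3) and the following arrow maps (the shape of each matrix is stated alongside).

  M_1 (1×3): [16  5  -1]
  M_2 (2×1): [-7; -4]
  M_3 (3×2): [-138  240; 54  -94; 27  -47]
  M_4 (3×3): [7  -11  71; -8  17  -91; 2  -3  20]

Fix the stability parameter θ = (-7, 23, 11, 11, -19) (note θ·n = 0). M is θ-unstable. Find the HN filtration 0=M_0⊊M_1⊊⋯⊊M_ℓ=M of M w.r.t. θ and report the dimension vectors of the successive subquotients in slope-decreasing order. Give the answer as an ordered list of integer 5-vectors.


Barcode: M ≅ I[1,1]^2, I[1,5], I[3,5], I[4,5]. HN layers by μ_θ (4 steps, strictly decreasing):
  μ^(1)=13/2; μ^(2)=1; μ^(3)=-4; μ^(4)=-7

((0, 1, 1, 1, 1); (0, 0, 1, 1, 1); (0, 0, 0, 1, 1); (3, 0, 0, 0, 0))


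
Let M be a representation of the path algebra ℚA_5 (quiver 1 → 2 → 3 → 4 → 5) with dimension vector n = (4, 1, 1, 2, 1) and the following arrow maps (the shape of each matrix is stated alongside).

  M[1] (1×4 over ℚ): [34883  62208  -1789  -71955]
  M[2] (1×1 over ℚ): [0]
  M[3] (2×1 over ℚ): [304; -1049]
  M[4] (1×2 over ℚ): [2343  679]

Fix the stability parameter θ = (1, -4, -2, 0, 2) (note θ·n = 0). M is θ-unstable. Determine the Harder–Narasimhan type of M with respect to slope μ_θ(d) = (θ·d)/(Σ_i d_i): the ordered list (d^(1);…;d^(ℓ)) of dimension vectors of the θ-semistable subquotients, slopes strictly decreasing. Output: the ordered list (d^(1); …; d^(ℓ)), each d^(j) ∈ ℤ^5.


Interval decomposition of M: I[1,1]^3, I[1,2], I[3,5], I[4,4].
HN type (ℓ=5): μ^(1)=2; μ^(2)=1; μ^(3)=0; μ^(4)=-3/2; μ^(5)=-2

((0, 0, 0, 0, 1); (3, 0, 0, 0, 0); (0, 0, 0, 2, 0); (1, 1, 0, 0, 0); (0, 0, 1, 0, 0))


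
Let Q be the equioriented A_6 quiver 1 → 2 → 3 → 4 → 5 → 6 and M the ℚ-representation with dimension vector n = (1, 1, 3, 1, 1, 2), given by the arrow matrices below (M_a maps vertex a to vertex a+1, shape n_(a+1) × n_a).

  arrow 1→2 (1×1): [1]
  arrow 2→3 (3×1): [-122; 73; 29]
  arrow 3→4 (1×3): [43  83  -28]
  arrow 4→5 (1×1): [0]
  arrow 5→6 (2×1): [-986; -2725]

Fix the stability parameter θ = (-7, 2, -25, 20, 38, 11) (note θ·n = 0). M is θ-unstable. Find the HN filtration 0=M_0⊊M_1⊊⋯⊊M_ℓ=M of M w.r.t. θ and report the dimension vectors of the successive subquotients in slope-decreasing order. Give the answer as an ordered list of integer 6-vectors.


Interval decomposition of M: I[1,4], I[3,3]^2, I[5,6], I[6,6].
HN type (ℓ=5): μ^(1)=49/2; μ^(2)=20; μ^(3)=11; μ^(4)=-10; μ^(5)=-25

((0, 0, 0, 0, 1, 1); (0, 0, 0, 1, 0, 0); (0, 0, 0, 0, 0, 1); (1, 1, 1, 0, 0, 0); (0, 0, 2, 0, 0, 0))
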